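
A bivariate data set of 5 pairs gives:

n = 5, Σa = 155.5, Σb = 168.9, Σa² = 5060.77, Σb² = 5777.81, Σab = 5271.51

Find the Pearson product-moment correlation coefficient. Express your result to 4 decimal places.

r = (nΣab − ΣaΣb) / √[(nΣa² − (Σa)²)(nΣb² − (Σb)²)]
Numerator: 5×5271.51 − 155.5×168.9 = 93.6
Denominator: √[(25303.85 − 24180.25)(28889.05 − 28527.21)] = √[1123.6 × 361.84] = 637.6233
r = 93.6 / 637.6233 ≈ 0.1468

0.1468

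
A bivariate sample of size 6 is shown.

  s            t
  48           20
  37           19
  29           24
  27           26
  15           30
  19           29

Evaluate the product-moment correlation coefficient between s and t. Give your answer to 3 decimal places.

n = 6, Σs = 175, Σt = 148, Σs² = 5829, Σt² = 3754, Σst = 4062
nΣst − ΣsΣt = 24372 − 25900 = -1528
nΣs² − (Σs)² = 34974 − 30625 = 4349; nΣt² − (Σt)² = 22524 − 21904 = 620
r = -1528 / √(4349 × 620) = -1528 / 1642.0658 ≈ -0.931

-0.931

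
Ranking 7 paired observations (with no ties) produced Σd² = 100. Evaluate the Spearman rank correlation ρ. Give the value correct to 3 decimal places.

ρ = 1 − 6Σd² / [n(n²−1)] = 1 − 6×100 / (7×48)
  = 1 − 600/336 = 1 − 1.7857 ≈ -0.786

-0.786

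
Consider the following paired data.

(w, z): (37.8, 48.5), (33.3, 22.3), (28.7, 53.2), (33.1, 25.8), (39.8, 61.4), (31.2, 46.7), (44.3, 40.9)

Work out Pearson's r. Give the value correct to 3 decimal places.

n = 7, Σw = 248.2, Σz = 298.8, Σw² = 8977, Σz² = 13969.08, Σwz = 10669.34
nΣwz − ΣwΣz = 74685.38 − 74162.16 = 523.22
nΣw² − (Σw)² = 62839 − 61603.24 = 1235.76; nΣz² − (Σz)² = 97783.56 − 89281.44 = 8502.12
r = 523.22 / √(1235.76 × 8502.12) = 523.22 / 3241.3855 ≈ 0.161

0.161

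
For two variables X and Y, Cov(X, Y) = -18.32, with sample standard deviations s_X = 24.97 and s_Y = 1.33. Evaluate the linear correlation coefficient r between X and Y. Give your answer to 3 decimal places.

-0.552

r = Cov(X,Y) / (s_X · s_Y) = -18.32 / (24.97 × 1.33)
  = -18.32 / 33.2101 ≈ -0.552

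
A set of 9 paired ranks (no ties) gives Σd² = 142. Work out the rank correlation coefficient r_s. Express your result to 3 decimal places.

ρ = 1 − 6Σd² / [n(n²−1)] = 1 − 6×142 / (9×80)
  = 1 − 852/720 = 1 − 1.1833 ≈ -0.183

-0.183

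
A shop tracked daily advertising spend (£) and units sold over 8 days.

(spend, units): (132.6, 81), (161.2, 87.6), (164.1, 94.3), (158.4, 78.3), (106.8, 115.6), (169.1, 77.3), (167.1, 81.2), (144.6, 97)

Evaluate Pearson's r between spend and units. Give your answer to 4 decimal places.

-0.7367

n = 8, Σx = 1203.9, Σy = 712.3, Σx² = 184420.19, Σy² = 64599.23, Σxy = 105751.3
nΣxy − ΣxΣy = 846010.4 − 857537.97 = -11527.57
nΣx² − (Σx)² = 1475361.52 − 1449375.21 = 25986.31; nΣy² − (Σy)² = 516793.84 − 507371.29 = 9422.55
r = -11527.57 / √(25986.31 × 9422.55) = -11527.57 / 15647.9170 ≈ -0.7367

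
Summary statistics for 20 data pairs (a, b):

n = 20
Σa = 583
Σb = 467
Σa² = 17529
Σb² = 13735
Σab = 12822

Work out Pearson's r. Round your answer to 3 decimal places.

-0.643

r = (nΣab − ΣaΣb) / √[(nΣa² − (Σa)²)(nΣb² − (Σb)²)]
Numerator: 20×12822 − 583×467 = -15821
Denominator: √[(350580 − 339889)(274700 − 218089)] = √[10691 × 56611] = 24601.3862
r = -15821 / 24601.3862 ≈ -0.643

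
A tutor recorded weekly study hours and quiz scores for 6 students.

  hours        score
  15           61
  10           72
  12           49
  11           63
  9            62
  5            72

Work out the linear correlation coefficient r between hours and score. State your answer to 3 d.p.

-0.581

n = 6, Σx = 62, Σy = 379, Σx² = 696, Σy² = 24303, Σxy = 3834
nΣxy − ΣxΣy = 23004 − 23498 = -494
nΣx² − (Σx)² = 4176 − 3844 = 332; nΣy² − (Σy)² = 145818 − 143641 = 2177
r = -494 / √(332 × 2177) = -494 / 850.1553 ≈ -0.581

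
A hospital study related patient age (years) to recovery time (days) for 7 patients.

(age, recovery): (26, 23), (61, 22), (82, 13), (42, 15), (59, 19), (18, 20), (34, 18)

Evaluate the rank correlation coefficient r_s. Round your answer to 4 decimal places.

Rank age: 2, 6, 7, 4, 5, 1, 3
Rank recovery: 7, 6, 1, 2, 4, 5, 3
d = rank(age) − rank(recovery): -5, 0, 6, 2, 1, -4, 0; Σd² = 82
ρ = 1 − 6Σd² / [n(n²−1)] = 1 − 6×82 / (7×48) = 1 − 492/336 ≈ -0.4643

-0.4643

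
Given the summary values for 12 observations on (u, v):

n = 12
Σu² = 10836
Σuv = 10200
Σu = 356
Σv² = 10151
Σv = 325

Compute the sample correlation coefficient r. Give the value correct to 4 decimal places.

r = (nΣuv − ΣuΣv) / √[(nΣu² − (Σu)²)(nΣv² − (Σv)²)]
Numerator: 12×10200 − 356×325 = 6700
Denominator: √[(130032 − 126736)(121812 − 105625)] = √[3296 × 16187] = 7304.2694
r = 6700 / 7304.2694 ≈ 0.9173

0.9173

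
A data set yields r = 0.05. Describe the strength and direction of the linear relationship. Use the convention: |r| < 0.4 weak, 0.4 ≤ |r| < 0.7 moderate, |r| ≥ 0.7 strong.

r = 0.05 > 0 so the relationship is positive.
|r| = 0.05, which falls in the weak range.

weak positive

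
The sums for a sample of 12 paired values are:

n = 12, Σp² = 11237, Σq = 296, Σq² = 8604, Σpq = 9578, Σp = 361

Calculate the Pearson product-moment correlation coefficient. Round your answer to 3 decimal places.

0.961

r = (nΣpq − ΣpΣq) / √[(nΣp² − (Σp)²)(nΣq² − (Σq)²)]
Numerator: 12×9578 − 361×296 = 8080
Denominator: √[(134844 − 130321)(103248 − 87616)] = √[4523 × 15632] = 8408.5395
r = 8080 / 8408.5395 ≈ 0.961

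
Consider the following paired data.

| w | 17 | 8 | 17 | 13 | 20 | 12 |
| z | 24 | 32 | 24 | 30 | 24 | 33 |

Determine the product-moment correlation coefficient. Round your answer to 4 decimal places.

n = 6, Σw = 87, Σz = 167, Σw² = 1355, Σz² = 4741, Σwz = 2338
nΣwz − ΣwΣz = 14028 − 14529 = -501
nΣw² − (Σw)² = 8130 − 7569 = 561; nΣz² − (Σz)² = 28446 − 27889 = 557
r = -501 / √(561 × 557) = -501 / 558.9964 ≈ -0.8962

-0.8962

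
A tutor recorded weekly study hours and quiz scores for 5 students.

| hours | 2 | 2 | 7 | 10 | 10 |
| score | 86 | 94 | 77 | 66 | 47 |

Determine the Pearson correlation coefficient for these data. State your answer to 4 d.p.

-0.8973

n = 5, Σx = 31, Σy = 370, Σx² = 257, Σy² = 28726, Σxy = 2029
nΣxy − ΣxΣy = 10145 − 11470 = -1325
nΣx² − (Σx)² = 1285 − 961 = 324; nΣy² − (Σy)² = 143630 − 136900 = 6730
r = -1325 / √(324 × 6730) = -1325 / 1476.6584 ≈ -0.8973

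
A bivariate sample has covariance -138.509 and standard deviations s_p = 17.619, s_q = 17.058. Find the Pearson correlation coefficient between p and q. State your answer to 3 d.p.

-0.461

r = Cov(p,q) / (s_p · s_q) = -138.509 / (17.619 × 17.058)
  = -138.509 / 300.5449 ≈ -0.461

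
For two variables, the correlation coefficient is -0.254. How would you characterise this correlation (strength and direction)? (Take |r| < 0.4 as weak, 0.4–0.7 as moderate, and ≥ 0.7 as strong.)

weak negative

r = -0.254 < 0 so the relationship is negative.
|r| = 0.254, which falls in the weak range.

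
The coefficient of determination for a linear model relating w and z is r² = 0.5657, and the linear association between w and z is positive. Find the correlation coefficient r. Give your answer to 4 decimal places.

|r| = √0.5657 = 0.7521
The association is positive, so r = 0.7521.

0.7521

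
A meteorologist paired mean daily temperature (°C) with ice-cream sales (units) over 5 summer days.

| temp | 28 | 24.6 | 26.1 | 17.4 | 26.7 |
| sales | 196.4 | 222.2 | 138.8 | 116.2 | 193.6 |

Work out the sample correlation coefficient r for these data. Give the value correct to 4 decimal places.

n = 5, Σx = 122.8, Σy = 867.2, Σx² = 3086.02, Σy² = 158194.64, Σxy = 21779
nΣxy − ΣxΣy = 108895 − 106492.16 = 2402.84
nΣx² − (Σx)² = 15430.1 − 15079.84 = 350.26; nΣy² − (Σy)² = 790973.2 − 752035.84 = 38937.36
r = 2402.84 / √(350.26 × 38937.36) = 2402.84 / 3692.9933 ≈ 0.6506

0.6506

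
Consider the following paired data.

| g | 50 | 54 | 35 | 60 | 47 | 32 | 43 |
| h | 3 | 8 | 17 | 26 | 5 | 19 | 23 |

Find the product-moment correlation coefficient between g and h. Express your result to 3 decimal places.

n = 7, Σg = 321, Σh = 101, Σg² = 15323, Σh² = 1953, Σgh = 4569
nΣgh − ΣgΣh = 31983 − 32421 = -438
nΣg² − (Σg)² = 107261 − 103041 = 4220; nΣh² − (Σh)² = 13671 − 10201 = 3470
r = -438 / √(4220 × 3470) = -438 / 3826.6696 ≈ -0.114

-0.114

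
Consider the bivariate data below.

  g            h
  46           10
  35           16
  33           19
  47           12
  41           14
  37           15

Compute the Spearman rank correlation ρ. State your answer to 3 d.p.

Rank g: 5, 2, 1, 6, 4, 3
Rank h: 1, 5, 6, 2, 3, 4
d = rank(g) − rank(h): 4, -3, -5, 4, 1, -1; Σd² = 68
ρ = 1 − 6Σd² / [n(n²−1)] = 1 − 6×68 / (6×35) = 1 − 408/210 ≈ -0.943

-0.943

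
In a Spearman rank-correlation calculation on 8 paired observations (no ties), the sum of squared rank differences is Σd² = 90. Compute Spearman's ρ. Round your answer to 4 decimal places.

-0.0714

ρ = 1 − 6Σd² / [n(n²−1)] = 1 − 6×90 / (8×63)
  = 1 − 540/504 = 1 − 1.07143 ≈ -0.0714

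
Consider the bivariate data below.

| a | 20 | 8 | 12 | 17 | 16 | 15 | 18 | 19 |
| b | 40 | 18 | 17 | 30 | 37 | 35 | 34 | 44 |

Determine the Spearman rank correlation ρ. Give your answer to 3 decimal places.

0.762

Rank a: 8, 1, 2, 5, 4, 3, 6, 7
Rank b: 7, 2, 1, 3, 6, 5, 4, 8
d = rank(a) − rank(b): 1, -1, 1, 2, -2, -2, 2, -1; Σd² = 20
ρ = 1 − 6Σd² / [n(n²−1)] = 1 − 6×20 / (8×63) = 1 − 120/504 ≈ 0.762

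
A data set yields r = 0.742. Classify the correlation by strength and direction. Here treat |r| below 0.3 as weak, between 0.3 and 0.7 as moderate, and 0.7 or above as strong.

r = 0.742 > 0 so the relationship is positive.
|r| = 0.742, which falls in the strong range.

strong positive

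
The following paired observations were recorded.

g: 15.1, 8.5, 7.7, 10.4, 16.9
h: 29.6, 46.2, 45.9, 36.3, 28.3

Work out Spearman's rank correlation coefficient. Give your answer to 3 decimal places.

-0.900

Rank g: 4, 2, 1, 3, 5
Rank h: 2, 5, 4, 3, 1
d = rank(g) − rank(h): 2, -3, -3, 0, 4; Σd² = 38
ρ = 1 − 6Σd² / [n(n²−1)] = 1 − 6×38 / (5×24) = 1 − 228/120 ≈ -0.900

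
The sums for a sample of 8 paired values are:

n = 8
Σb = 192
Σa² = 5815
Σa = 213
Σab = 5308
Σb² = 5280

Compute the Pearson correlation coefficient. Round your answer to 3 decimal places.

0.630

r = (nΣab − ΣaΣb) / √[(nΣa² − (Σa)²)(nΣb² − (Σb)²)]
Numerator: 8×5308 − 213×192 = 1568
Denominator: √[(46520 − 45369)(42240 − 36864)] = √[1151 × 5376] = 2487.5241
r = 1568 / 2487.5241 ≈ 0.630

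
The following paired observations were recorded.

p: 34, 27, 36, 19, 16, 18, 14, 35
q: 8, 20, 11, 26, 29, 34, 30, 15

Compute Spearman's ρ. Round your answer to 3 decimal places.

-0.857

Rank p: 6, 5, 8, 4, 2, 3, 1, 7
Rank q: 1, 4, 2, 5, 6, 8, 7, 3
d = rank(p) − rank(q): 5, 1, 6, -1, -4, -5, -6, 4; Σd² = 156
ρ = 1 − 6Σd² / [n(n²−1)] = 1 − 6×156 / (8×63) = 1 − 936/504 ≈ -0.857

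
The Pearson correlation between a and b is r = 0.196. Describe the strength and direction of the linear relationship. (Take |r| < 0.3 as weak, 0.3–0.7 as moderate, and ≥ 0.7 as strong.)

weak positive

r = 0.196 > 0 so the relationship is positive.
|r| = 0.196, which falls in the weak range.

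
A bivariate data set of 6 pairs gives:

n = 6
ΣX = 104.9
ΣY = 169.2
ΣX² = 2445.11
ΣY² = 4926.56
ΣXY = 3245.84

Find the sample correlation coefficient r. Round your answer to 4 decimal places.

r = (nΣXY − ΣXΣY) / √[(nΣX² − (ΣX)²)(nΣY² − (ΣY)²)]
Numerator: 6×3245.84 − 104.9×169.2 = 1725.96
Denominator: √[(14670.66 − 11004.01)(29559.36 − 28628.64)] = √[3666.65 × 930.72] = 1847.3290
r = 1725.96 / 1847.3290 ≈ 0.9343

0.9343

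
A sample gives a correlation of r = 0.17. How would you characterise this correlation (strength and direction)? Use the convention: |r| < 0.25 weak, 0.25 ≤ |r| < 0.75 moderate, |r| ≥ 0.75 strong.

r = 0.17 > 0 so the relationship is positive.
|r| = 0.17, which falls in the weak range.

weak positive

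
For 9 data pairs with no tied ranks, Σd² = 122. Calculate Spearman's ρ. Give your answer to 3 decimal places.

ρ = 1 − 6Σd² / [n(n²−1)] = 1 − 6×122 / (9×80)
  = 1 − 732/720 = 1 − 1.0167 ≈ -0.017

-0.017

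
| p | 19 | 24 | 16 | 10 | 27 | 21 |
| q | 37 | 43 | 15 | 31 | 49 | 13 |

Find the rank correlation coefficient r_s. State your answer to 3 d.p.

Rank p: 3, 5, 2, 1, 6, 4
Rank q: 4, 5, 2, 3, 6, 1
d = rank(p) − rank(q): -1, 0, 0, -2, 0, 3; Σd² = 14
ρ = 1 − 6Σd² / [n(n²−1)] = 1 − 6×14 / (6×35) = 1 − 84/210 ≈ 0.600

0.600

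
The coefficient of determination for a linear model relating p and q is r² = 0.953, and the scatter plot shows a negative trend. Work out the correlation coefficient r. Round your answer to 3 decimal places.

-0.976

|r| = √0.953 = 0.976
The association is negative, so r = −0.976.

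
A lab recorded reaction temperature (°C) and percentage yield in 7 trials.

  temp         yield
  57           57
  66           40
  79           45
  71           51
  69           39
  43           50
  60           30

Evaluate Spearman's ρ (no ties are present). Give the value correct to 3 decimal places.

Rank temp: 2, 4, 7, 6, 5, 1, 3
Rank yield: 7, 3, 4, 6, 2, 5, 1
d = rank(temp) − rank(yield): -5, 1, 3, 0, 3, -4, 2; Σd² = 64
ρ = 1 − 6Σd² / [n(n²−1)] = 1 − 6×64 / (7×48) = 1 − 384/336 ≈ -0.143

-0.143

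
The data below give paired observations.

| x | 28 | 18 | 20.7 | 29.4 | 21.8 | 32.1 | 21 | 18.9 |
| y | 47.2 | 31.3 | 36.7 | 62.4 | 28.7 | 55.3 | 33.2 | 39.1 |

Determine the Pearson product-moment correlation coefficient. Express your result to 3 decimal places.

0.869

n = 8, Σx = 189.9, Σy = 333.9, Σx² = 4704.71, Σy² = 14961.01, Σxy = 8316.23
nΣxy − ΣxΣy = 66529.84 − 63407.61 = 3122.23
nΣx² − (Σx)² = 37637.68 − 36062.01 = 1575.67; nΣy² − (Σy)² = 119688.08 − 111489.21 = 8198.87
r = 3122.23 / √(1575.67 × 8198.87) = 3122.23 / 3594.2612 ≈ 0.869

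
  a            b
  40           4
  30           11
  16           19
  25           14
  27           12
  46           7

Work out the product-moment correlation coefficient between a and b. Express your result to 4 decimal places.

n = 6, Σa = 184, Σb = 67, Σa² = 6226, Σb² = 887, Σab = 1790
nΣab − ΣaΣb = 10740 − 12328 = -1588
nΣa² − (Σa)² = 37356 − 33856 = 3500; nΣb² − (Σb)² = 5322 − 4489 = 833
r = -1588 / √(3500 × 833) = -1588 / 1707.4835 ≈ -0.9300

-0.9300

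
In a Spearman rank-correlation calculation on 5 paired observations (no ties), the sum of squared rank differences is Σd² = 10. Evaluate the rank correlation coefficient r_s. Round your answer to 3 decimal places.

ρ = 1 − 6Σd² / [n(n²−1)] = 1 − 6×10 / (5×24)
  = 1 − 60/120 = 1 − 0.5000 ≈ 0.500

0.500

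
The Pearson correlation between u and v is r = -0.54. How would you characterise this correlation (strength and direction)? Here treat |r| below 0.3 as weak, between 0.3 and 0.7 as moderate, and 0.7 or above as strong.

r = -0.54 < 0 so the relationship is negative.
|r| = 0.54, which falls in the moderate range.

moderate negative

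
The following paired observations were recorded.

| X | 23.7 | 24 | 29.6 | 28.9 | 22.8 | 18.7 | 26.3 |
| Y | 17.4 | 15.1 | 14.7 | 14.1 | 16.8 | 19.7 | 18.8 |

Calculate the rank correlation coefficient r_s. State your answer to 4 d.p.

Rank X: 3, 4, 7, 6, 2, 1, 5
Rank Y: 5, 3, 2, 1, 4, 7, 6
d = rank(X) − rank(Y): -2, 1, 5, 5, -2, -6, -1; Σd² = 96
ρ = 1 − 6Σd² / [n(n²−1)] = 1 − 6×96 / (7×48) = 1 − 576/336 ≈ -0.7143

-0.7143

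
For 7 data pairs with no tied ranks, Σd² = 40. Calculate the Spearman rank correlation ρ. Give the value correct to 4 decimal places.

ρ = 1 − 6Σd² / [n(n²−1)] = 1 − 6×40 / (7×48)
  = 1 − 240/336 = 1 − 0.71429 ≈ 0.2857

0.2857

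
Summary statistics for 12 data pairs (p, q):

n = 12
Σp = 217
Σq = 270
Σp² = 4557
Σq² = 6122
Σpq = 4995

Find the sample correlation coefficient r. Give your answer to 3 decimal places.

0.652

r = (nΣpq − ΣpΣq) / √[(nΣp² − (Σp)²)(nΣq² − (Σq)²)]
Numerator: 12×4995 − 217×270 = 1350
Denominator: √[(54684 − 47089)(73464 − 72900)] = √[7595 × 564] = 2069.6811
r = 1350 / 2069.6811 ≈ 0.652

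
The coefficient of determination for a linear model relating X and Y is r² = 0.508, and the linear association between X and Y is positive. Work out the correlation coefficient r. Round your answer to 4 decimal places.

0.7127

|r| = √0.508 = 0.7127
The association is positive, so r = 0.7127.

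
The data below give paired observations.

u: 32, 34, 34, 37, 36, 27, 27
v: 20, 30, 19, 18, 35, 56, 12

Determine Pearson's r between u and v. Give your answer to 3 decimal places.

n = 7, Σu = 227, Σv = 190, Σu² = 7459, Σv² = 6490, Σuv = 6068
nΣuv − ΣuΣv = 42476 − 43130 = -654
nΣu² − (Σu)² = 52213 − 51529 = 684; nΣv² − (Σv)² = 45430 − 36100 = 9330
r = -654 / √(684 × 9330) = -654 / 2526.2066 ≈ -0.259

-0.259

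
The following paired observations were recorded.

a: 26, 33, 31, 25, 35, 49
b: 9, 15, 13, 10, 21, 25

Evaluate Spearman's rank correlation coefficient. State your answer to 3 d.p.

Rank a: 2, 4, 3, 1, 5, 6
Rank b: 1, 4, 3, 2, 5, 6
d = rank(a) − rank(b): 1, 0, 0, -1, 0, 0; Σd² = 2
ρ = 1 − 6Σd² / [n(n²−1)] = 1 − 6×2 / (6×35) = 1 − 12/210 ≈ 0.943

0.943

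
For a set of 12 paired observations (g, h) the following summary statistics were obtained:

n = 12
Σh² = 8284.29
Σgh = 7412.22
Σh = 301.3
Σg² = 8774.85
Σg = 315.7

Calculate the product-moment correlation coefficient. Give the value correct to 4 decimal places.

-0.8856

r = (nΣgh − ΣgΣh) / √[(nΣg² − (Σg)²)(nΣh² − (Σh)²)]
Numerator: 12×7412.22 − 315.7×301.3 = -6173.77
Denominator: √[(105298.2 − 99666.49)(99411.48 − 90781.69)] = √[5631.71 × 8629.79] = 6971.4041
r = -6173.77 / 6971.4041 ≈ -0.8856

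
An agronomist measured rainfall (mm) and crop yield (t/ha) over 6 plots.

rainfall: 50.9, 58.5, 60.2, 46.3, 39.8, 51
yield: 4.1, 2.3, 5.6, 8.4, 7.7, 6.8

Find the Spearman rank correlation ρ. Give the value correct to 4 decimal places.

-0.6571

Rank rainfall: 3, 5, 6, 2, 1, 4
Rank yield: 2, 1, 3, 6, 5, 4
d = rank(rainfall) − rank(yield): 1, 4, 3, -4, -4, 0; Σd² = 58
ρ = 1 − 6Σd² / [n(n²−1)] = 1 − 6×58 / (6×35) = 1 − 348/210 ≈ -0.6571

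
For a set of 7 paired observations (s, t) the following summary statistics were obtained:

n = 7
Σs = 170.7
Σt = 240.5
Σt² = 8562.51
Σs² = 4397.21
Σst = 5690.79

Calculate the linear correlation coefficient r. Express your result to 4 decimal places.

r = (nΣst − ΣsΣt) / √[(nΣs² − (Σs)²)(nΣt² − (Σt)²)]
Numerator: 7×5690.79 − 170.7×240.5 = -1217.82
Denominator: √[(30780.47 − 29138.49)(59937.57 − 57840.25)] = √[1641.98 × 2097.32] = 1855.7364
r = -1217.82 / 1855.7364 ≈ -0.6562

-0.6562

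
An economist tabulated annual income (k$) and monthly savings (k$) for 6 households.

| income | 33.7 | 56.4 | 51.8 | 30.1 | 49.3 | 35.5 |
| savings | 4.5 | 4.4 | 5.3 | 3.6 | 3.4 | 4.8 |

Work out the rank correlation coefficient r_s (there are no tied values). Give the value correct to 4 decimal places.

0.2000

Rank income: 2, 6, 5, 1, 4, 3
Rank savings: 4, 3, 6, 2, 1, 5
d = rank(income) − rank(savings): -2, 3, -1, -1, 3, -2; Σd² = 28
ρ = 1 − 6Σd² / [n(n²−1)] = 1 − 6×28 / (6×35) = 1 − 168/210 ≈ 0.2000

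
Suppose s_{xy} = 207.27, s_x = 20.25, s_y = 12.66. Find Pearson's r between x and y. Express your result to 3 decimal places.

0.808

r = Cov(x,y) / (s_x · s_y) = 207.27 / (20.25 × 12.66)
  = 207.27 / 256.3650 ≈ 0.808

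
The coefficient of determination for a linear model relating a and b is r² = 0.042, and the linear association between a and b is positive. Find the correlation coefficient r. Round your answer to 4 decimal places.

|r| = √0.042 = 0.2049
The association is positive, so r = 0.2049.

0.2049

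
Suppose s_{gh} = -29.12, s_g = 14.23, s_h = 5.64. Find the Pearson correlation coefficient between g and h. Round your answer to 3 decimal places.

-0.363

r = Cov(g,h) / (s_g · s_h) = -29.12 / (14.23 × 5.64)
  = -29.12 / 80.2572 ≈ -0.363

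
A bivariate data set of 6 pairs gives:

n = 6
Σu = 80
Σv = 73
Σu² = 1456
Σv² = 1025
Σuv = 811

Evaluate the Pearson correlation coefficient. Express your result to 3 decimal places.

-0.703

r = (nΣuv − ΣuΣv) / √[(nΣu² − (Σu)²)(nΣv² − (Σv)²)]
Numerator: 6×811 − 80×73 = -974
Denominator: √[(8736 − 6400)(6150 − 5329)] = √[2336 × 821] = 1384.8668
r = -974 / 1384.8668 ≈ -0.703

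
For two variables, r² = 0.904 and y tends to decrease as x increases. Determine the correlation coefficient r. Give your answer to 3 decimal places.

|r| = √0.904 = 0.951
The association is negative, so r = −0.951.

-0.951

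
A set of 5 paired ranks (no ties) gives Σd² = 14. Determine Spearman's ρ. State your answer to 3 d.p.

ρ = 1 − 6Σd² / [n(n²−1)] = 1 − 6×14 / (5×24)
  = 1 − 84/120 = 1 − 0.7000 ≈ 0.300

0.300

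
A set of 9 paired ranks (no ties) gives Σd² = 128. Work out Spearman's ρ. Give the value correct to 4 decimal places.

ρ = 1 − 6Σd² / [n(n²−1)] = 1 − 6×128 / (9×80)
  = 1 − 768/720 = 1 − 1.06667 ≈ -0.0667

-0.0667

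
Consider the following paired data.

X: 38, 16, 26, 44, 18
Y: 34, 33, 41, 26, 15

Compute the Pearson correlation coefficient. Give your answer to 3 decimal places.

n = 5, ΣX = 142, ΣY = 149, ΣX² = 4636, ΣY² = 4827, ΣXY = 4300
nΣXY − ΣXΣY = 21500 − 21158 = 342
nΣX² − (ΣX)² = 23180 − 20164 = 3016; nΣY² − (ΣY)² = 24135 − 22201 = 1934
r = 342 / √(3016 × 1934) = 342 / 2415.1489 ≈ 0.142

0.142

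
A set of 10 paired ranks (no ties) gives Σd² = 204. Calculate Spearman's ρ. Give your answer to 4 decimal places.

-0.2364

ρ = 1 − 6Σd² / [n(n²−1)] = 1 − 6×204 / (10×99)
  = 1 − 1224/990 = 1 − 1.23636 ≈ -0.2364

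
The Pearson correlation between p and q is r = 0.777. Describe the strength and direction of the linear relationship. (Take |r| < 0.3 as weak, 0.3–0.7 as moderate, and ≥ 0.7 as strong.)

r = 0.777 > 0 so the relationship is positive.
|r| = 0.777, which falls in the strong range.

strong positive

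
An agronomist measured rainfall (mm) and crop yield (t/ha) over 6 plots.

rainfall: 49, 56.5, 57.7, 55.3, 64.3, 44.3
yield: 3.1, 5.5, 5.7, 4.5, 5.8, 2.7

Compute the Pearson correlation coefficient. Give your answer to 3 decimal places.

0.934

n = 6, Σx = 327.1, Σy = 27.3, Σx² = 18077.61, Σy² = 133.53, Σxy = 1532.94
nΣxy − ΣxΣy = 9197.64 − 8929.83 = 267.81
nΣx² − (Σx)² = 108465.66 − 106994.41 = 1471.25; nΣy² − (Σy)² = 801.18 − 745.29 = 55.89
r = 267.81 / √(1471.25 × 55.89) = 267.81 / 286.7545 ≈ 0.934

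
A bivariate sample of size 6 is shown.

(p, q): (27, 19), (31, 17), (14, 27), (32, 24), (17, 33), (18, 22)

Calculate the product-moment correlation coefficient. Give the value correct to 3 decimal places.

n = 6, Σp = 139, Σq = 142, Σp² = 3523, Σq² = 3528, Σpq = 3143
nΣpq − ΣpΣq = 18858 − 19738 = -880
nΣp² − (Σp)² = 21138 − 19321 = 1817; nΣq² − (Σq)² = 21168 − 20164 = 1004
r = -880 / √(1817 × 1004) = -880 / 1350.6547 ≈ -0.652

-0.652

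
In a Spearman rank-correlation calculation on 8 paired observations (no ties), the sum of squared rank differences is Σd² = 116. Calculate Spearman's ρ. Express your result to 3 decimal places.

-0.381

ρ = 1 − 6Σd² / [n(n²−1)] = 1 − 6×116 / (8×63)
  = 1 − 696/504 = 1 − 1.3810 ≈ -0.381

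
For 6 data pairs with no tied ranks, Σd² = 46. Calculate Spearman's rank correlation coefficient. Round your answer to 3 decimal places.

ρ = 1 − 6Σd² / [n(n²−1)] = 1 − 6×46 / (6×35)
  = 1 − 276/210 = 1 − 1.3143 ≈ -0.314

-0.314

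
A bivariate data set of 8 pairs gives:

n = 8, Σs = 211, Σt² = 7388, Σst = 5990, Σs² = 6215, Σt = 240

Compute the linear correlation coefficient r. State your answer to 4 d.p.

-0.9727

r = (nΣst − ΣsΣt) / √[(nΣs² − (Σs)²)(nΣt² − (Σt)²)]
Numerator: 8×5990 − 211×240 = -2720
Denominator: √[(49720 − 44521)(59104 − 57600)] = √[5199 × 1504] = 2796.3004
r = -2720 / 2796.3004 ≈ -0.9727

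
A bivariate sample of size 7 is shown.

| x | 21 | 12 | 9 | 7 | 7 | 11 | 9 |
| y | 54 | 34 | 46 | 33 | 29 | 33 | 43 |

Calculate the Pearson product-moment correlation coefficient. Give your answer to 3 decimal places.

n = 7, Σx = 76, Σy = 272, Σx² = 966, Σy² = 11056, Σxy = 3140
nΣxy − ΣxΣy = 21980 − 20672 = 1308
nΣx² − (Σx)² = 6762 − 5776 = 986; nΣy² − (Σy)² = 77392 − 73984 = 3408
r = 1308 / √(986 × 3408) = 1308 / 1833.1088 ≈ 0.714

0.714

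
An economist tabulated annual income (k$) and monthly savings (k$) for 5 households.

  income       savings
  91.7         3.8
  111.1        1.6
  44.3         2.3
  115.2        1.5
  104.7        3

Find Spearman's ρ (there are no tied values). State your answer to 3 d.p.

-0.700

Rank income: 2, 4, 1, 5, 3
Rank savings: 5, 2, 3, 1, 4
d = rank(income) − rank(savings): -3, 2, -2, 4, -1; Σd² = 34
ρ = 1 − 6Σd² / [n(n²−1)] = 1 − 6×34 / (5×24) = 1 − 204/120 ≈ -0.700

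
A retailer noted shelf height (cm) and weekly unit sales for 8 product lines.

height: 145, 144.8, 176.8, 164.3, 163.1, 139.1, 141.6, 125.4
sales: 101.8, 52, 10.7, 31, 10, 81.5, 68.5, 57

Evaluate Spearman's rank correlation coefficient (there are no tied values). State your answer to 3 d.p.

Rank height: 5, 4, 8, 7, 6, 2, 3, 1
Rank sales: 8, 4, 2, 3, 1, 7, 6, 5
d = rank(height) − rank(sales): -3, 0, 6, 4, 5, -5, -3, -4; Σd² = 136
ρ = 1 − 6Σd² / [n(n²−1)] = 1 − 6×136 / (8×63) = 1 − 816/504 ≈ -0.619

-0.619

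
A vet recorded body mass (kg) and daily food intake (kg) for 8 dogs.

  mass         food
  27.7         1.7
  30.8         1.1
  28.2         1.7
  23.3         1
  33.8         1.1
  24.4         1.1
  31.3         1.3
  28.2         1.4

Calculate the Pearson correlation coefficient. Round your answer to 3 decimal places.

0.057

n = 8, Σx = 227.7, Σy = 10.4, Σx² = 6566.79, Σy² = 14.06, Σxy = 296.4
nΣxy − ΣxΣy = 2371.2 − 2368.08 = 3.12
nΣx² − (Σx)² = 52534.32 − 51847.29 = 687.03; nΣy² − (Σy)² = 112.48 − 108.16 = 4.32
r = 3.12 / √(687.03 × 4.32) = 3.12 / 54.4791 ≈ 0.057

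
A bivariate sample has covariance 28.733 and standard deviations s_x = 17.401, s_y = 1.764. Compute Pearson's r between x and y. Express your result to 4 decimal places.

r = Cov(x,y) / (s_x · s_y) = 28.733 / (17.401 × 1.764)
  = 28.733 / 30.6954 ≈ 0.9361

0.9361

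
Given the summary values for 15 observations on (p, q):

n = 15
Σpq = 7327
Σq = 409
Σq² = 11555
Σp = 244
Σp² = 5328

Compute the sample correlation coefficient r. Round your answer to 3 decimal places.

0.911

r = (nΣpq − ΣpΣq) / √[(nΣp² − (Σp)²)(nΣq² − (Σq)²)]
Numerator: 15×7327 − 244×409 = 10109
Denominator: √[(79920 − 59536)(173325 − 167281)] = √[20384 × 6044] = 11099.5899
r = 10109 / 11099.5899 ≈ 0.911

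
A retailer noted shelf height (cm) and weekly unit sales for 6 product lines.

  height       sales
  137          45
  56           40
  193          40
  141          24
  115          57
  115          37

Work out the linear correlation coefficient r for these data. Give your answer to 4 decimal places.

n = 6, Σx = 757, Σy = 243, Σx² = 105485, Σy² = 10419, Σxy = 30319
nΣxy − ΣxΣy = 181914 − 183951 = -2037
nΣx² − (Σx)² = 632910 − 573049 = 59861; nΣy² − (Σy)² = 62514 − 59049 = 3465
r = -2037 / √(59861 × 3465) = -2037 / 14402.0264 ≈ -0.1414

-0.1414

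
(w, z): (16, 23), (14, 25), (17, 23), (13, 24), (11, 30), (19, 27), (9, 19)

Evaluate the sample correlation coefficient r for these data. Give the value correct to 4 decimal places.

0.2293

n = 7, Σw = 99, Σz = 171, Σw² = 1473, Σz² = 4249, Σwz = 2435
nΣwz − ΣwΣz = 17045 − 16929 = 116
nΣw² − (Σw)² = 10311 − 9801 = 510; nΣz² − (Σz)² = 29743 − 29241 = 502
r = 116 / √(510 × 502) = 116 / 505.9842 ≈ 0.2293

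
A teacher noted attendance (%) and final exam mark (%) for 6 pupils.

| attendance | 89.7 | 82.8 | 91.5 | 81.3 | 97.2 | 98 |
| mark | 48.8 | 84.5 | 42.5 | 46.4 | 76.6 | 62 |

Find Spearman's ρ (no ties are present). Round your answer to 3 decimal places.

Rank attendance: 3, 2, 4, 1, 5, 6
Rank mark: 3, 6, 1, 2, 5, 4
d = rank(attendance) − rank(mark): 0, -4, 3, -1, 0, 2; Σd² = 30
ρ = 1 − 6Σd² / [n(n²−1)] = 1 − 6×30 / (6×35) = 1 − 180/210 ≈ 0.143

0.143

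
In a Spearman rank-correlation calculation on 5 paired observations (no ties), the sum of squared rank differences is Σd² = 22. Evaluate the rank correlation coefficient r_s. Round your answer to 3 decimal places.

ρ = 1 − 6Σd² / [n(n²−1)] = 1 − 6×22 / (5×24)
  = 1 − 132/120 = 1 − 1.1000 ≈ -0.100

-0.100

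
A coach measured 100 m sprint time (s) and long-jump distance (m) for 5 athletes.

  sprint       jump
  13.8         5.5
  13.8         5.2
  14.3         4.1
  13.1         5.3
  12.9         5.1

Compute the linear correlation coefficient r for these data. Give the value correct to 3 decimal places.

n = 5, Σx = 67.9, Σy = 25.2, Σx² = 923.39, Σy² = 128.2, Σxy = 341.51
nΣxy − ΣxΣy = 1707.55 − 1711.08 = -3.53
nΣx² − (Σx)² = 4616.95 − 4610.41 = 6.54; nΣy² − (Σy)² = 641 − 635.04 = 5.96
r = -3.53 / √(6.54 × 5.96) = -3.53 / 6.2433 ≈ -0.565

-0.565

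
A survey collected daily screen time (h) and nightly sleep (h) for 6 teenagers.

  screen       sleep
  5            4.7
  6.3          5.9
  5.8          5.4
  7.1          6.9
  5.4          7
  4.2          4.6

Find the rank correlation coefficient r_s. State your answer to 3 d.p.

0.657

Rank screen: 2, 5, 4, 6, 3, 1
Rank sleep: 2, 4, 3, 5, 6, 1
d = rank(screen) − rank(sleep): 0, 1, 1, 1, -3, 0; Σd² = 12
ρ = 1 − 6Σd² / [n(n²−1)] = 1 − 6×12 / (6×35) = 1 − 72/210 ≈ 0.657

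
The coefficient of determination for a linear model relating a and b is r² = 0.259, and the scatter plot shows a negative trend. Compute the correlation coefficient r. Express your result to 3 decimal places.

-0.509

|r| = √0.259 = 0.509
The association is negative, so r = −0.509.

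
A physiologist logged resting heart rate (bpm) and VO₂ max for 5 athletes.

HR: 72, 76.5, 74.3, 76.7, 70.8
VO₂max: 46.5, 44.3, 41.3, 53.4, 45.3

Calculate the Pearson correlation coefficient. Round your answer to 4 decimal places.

n = 5, Σx = 370.3, Σy = 230.8, Σx² = 27452.27, Σy² = 10734.08, Σxy = 17108.56
nΣxy − ΣxΣy = 85542.8 − 85465.24 = 77.56
nΣx² − (Σx)² = 137261.35 − 137122.09 = 139.26; nΣy² − (Σy)² = 53670.4 − 53268.64 = 401.76
r = 77.56 / √(139.26 × 401.76) = 77.56 / 236.5356 ≈ 0.3279

0.3279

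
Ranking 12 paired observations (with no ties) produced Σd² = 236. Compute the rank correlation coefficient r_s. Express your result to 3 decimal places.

ρ = 1 − 6Σd² / [n(n²−1)] = 1 − 6×236 / (12×143)
  = 1 − 1416/1716 = 1 − 0.8252 ≈ 0.175

0.175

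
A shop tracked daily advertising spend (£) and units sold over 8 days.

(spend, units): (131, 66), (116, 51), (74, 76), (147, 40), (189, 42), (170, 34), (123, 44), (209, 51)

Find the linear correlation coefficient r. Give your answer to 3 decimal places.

n = 8, Σx = 1159, Σy = 404, Σx² = 181133, Σy² = 21790, Σxy = 55855
nΣxy − ΣxΣy = 446840 − 468236 = -21396
nΣx² − (Σx)² = 1449064 − 1343281 = 105783; nΣy² − (Σy)² = 174320 − 163216 = 11104
r = -21396 / √(105783 × 11104) = -21396 / 34272.6485 ≈ -0.624

-0.624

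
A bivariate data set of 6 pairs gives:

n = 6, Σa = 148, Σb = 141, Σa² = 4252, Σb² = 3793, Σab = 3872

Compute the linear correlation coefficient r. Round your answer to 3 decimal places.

0.734

r = (nΣab − ΣaΣb) / √[(nΣa² − (Σa)²)(nΣb² − (Σb)²)]
Numerator: 6×3872 − 148×141 = 2364
Denominator: √[(25512 − 21904)(22758 − 19881)] = √[3608 × 2877] = 3221.8343
r = 2364 / 3221.8343 ≈ 0.734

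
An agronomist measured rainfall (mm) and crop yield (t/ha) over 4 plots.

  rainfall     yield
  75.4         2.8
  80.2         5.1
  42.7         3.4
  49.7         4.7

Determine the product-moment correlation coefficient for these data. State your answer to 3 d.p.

n = 4, Σx = 248, Σy = 16, Σx² = 16410.58, Σy² = 67.5, Σxy = 998.91
nΣxy − ΣxΣy = 3995.64 − 3968 = 27.64
nΣx² − (Σx)² = 65642.32 − 61504 = 4138.32; nΣy² − (Σy)² = 270 − 256 = 14
r = 27.64 / √(4138.32 × 14) = 27.64 / 240.7000 ≈ 0.115

0.115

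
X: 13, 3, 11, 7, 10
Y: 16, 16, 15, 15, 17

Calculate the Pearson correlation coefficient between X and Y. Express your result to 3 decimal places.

0.061

n = 5, ΣX = 44, ΣY = 79, ΣX² = 448, ΣY² = 1251, ΣXY = 696
nΣXY − ΣXΣY = 3480 − 3476 = 4
nΣX² − (ΣX)² = 2240 − 1936 = 304; nΣY² − (ΣY)² = 6255 − 6241 = 14
r = 4 / √(304 × 14) = 4 / 65.2380 ≈ 0.061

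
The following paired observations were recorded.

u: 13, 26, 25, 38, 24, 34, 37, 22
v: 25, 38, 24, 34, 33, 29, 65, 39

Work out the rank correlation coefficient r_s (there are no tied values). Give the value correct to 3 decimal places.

0.333

Rank u: 1, 5, 4, 8, 3, 6, 7, 2
Rank v: 2, 6, 1, 5, 4, 3, 8, 7
d = rank(u) − rank(v): -1, -1, 3, 3, -1, 3, -1, -5; Σd² = 56
ρ = 1 − 6Σd² / [n(n²−1)] = 1 − 6×56 / (8×63) = 1 − 336/504 ≈ 0.333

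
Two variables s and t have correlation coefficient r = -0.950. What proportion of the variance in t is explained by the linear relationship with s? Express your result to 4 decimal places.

r² = (-0.950)² = 0.9025

0.9025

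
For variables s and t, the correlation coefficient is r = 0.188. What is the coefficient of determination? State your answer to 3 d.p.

r² = (0.188)² = 0.035

0.035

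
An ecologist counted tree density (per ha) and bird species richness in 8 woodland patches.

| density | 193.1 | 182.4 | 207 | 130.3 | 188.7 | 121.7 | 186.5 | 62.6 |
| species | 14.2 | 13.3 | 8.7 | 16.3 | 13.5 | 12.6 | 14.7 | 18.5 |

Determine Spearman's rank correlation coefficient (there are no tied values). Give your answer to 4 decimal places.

-0.4762

Rank density: 7, 4, 8, 3, 6, 2, 5, 1
Rank species: 5, 3, 1, 7, 4, 2, 6, 8
d = rank(density) − rank(species): 2, 1, 7, -4, 2, 0, -1, -7; Σd² = 124
ρ = 1 − 6Σd² / [n(n²−1)] = 1 − 6×124 / (8×63) = 1 − 744/504 ≈ -0.4762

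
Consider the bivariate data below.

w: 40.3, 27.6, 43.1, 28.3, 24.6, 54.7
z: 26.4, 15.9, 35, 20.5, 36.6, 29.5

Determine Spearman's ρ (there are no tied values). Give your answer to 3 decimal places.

0.086

Rank w: 4, 2, 5, 3, 1, 6
Rank z: 3, 1, 5, 2, 6, 4
d = rank(w) − rank(z): 1, 1, 0, 1, -5, 2; Σd² = 32
ρ = 1 − 6Σd² / [n(n²−1)] = 1 − 6×32 / (6×35) = 1 − 192/210 ≈ 0.086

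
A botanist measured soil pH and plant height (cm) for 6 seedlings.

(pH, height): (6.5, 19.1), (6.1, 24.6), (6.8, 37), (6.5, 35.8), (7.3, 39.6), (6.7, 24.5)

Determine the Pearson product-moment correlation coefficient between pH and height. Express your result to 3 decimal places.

0.642

n = 6, Σx = 39.9, Σy = 180.6, Σx² = 266.13, Σy² = 5789.02, Σxy = 1211.74
nΣxy − ΣxΣy = 7270.44 − 7205.94 = 64.5
nΣx² − (Σx)² = 1596.78 − 1592.01 = 4.77; nΣy² − (Σy)² = 34734.12 − 32616.36 = 2117.76
r = 64.5 / √(4.77 × 2117.76) = 64.5 / 100.5073 ≈ 0.642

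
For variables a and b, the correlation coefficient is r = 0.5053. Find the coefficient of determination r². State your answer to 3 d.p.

r² = (0.5053)² = 0.255

0.255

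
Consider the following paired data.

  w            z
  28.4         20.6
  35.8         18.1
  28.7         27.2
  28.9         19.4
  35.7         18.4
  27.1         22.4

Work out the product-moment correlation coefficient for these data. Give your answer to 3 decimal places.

-0.621

n = 6, Σw = 184.6, Σz = 126.1, Σw² = 5756, Σz² = 2708.49, Σwz = 3838.24
nΣwz − ΣwΣz = 23029.44 − 23278.06 = -248.62
nΣw² − (Σw)² = 34536 − 34077.16 = 458.84; nΣz² − (Σz)² = 16250.94 − 15901.21 = 349.73
r = -248.62 / √(458.84 × 349.73) = -248.62 / 400.5872 ≈ -0.621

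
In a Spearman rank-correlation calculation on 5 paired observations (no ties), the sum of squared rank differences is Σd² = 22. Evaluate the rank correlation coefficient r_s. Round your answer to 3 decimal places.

ρ = 1 − 6Σd² / [n(n²−1)] = 1 − 6×22 / (5×24)
  = 1 − 132/120 = 1 − 1.1000 ≈ -0.100

-0.100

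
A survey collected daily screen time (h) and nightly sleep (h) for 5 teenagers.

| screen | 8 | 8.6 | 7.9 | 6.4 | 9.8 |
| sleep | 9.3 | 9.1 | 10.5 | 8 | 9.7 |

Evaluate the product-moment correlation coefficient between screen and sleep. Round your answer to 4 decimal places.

0.5664

n = 5, Σx = 40.7, Σy = 46.6, Σx² = 337.37, Σy² = 437.64, Σxy = 381.87
nΣxy − ΣxΣy = 1909.35 − 1896.62 = 12.73
nΣx² − (Σx)² = 1686.85 − 1656.49 = 30.36; nΣy² − (Σy)² = 2188.2 − 2171.56 = 16.64
r = 12.73 / √(30.36 × 16.64) = 12.73 / 22.4764 ≈ 0.5664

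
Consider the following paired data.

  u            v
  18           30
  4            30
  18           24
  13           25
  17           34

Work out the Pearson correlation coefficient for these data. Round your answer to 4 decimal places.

n = 5, Σu = 70, Σv = 143, Σu² = 1122, Σv² = 4157, Σuv = 1995
nΣuv − ΣuΣv = 9975 − 10010 = -35
nΣu² − (Σu)² = 5610 − 4900 = 710; nΣv² − (Σv)² = 20785 − 20449 = 336
r = -35 / √(710 × 336) = -35 / 488.4260 ≈ -0.0717

-0.0717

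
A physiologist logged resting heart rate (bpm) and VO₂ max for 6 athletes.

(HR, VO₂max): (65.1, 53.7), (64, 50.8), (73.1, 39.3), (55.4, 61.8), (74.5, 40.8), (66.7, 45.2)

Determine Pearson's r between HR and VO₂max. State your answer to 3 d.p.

-0.962

n = 6, Σx = 398.8, Σy = 291.6, Σx² = 26745.92, Σy² = 14535.74, Σxy = 19098.06
nΣxy − ΣxΣy = 114588.36 − 116290.08 = -1701.72
nΣx² − (Σx)² = 160475.52 − 159041.44 = 1434.08; nΣy² − (Σy)² = 87214.44 − 85030.56 = 2183.88
r = -1701.72 / √(1434.08 × 2183.88) = -1701.72 / 1769.7058 ≈ -0.962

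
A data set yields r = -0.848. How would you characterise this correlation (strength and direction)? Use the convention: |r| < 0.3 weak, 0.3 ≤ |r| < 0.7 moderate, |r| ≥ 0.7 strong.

strong negative

r = -0.848 < 0 so the relationship is negative.
|r| = 0.848, which falls in the strong range.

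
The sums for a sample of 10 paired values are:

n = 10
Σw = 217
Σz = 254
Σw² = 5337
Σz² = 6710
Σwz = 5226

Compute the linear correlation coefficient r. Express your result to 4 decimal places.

r = (nΣwz − ΣwΣz) / √[(nΣw² − (Σw)²)(nΣz² − (Σz)²)]
Numerator: 10×5226 − 217×254 = -2858
Denominator: √[(53370 − 47089)(67100 − 64516)] = √[6281 × 2584] = 4028.6603
r = -2858 / 4028.6603 ≈ -0.7094

-0.7094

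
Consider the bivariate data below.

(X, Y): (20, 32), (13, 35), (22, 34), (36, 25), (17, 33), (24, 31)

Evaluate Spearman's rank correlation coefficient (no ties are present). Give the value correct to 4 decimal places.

-0.8286

Rank X: 3, 1, 4, 6, 2, 5
Rank Y: 3, 6, 5, 1, 4, 2
d = rank(X) − rank(Y): 0, -5, -1, 5, -2, 3; Σd² = 64
ρ = 1 − 6Σd² / [n(n²−1)] = 1 − 6×64 / (6×35) = 1 − 384/210 ≈ -0.8286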